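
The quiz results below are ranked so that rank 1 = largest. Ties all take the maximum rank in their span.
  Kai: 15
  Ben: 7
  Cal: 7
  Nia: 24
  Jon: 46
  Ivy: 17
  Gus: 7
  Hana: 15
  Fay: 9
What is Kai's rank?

Sorted (descending): 46, 24, 17, 15, 15, 9, 7, 7, 7
The 2 values of 15 occupy positions 4–5 → each gets rank 5.
The 3 values of 7 occupy positions 7–9 → each gets rank 9.
Kai has value 15 → rank 5.

5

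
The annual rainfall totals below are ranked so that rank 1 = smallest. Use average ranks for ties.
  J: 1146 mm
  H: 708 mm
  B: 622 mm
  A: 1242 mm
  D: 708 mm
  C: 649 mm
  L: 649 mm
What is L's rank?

Sorted (ascending): 622, 649, 649, 708, 708, 1146, 1242
The 2 values of 649 occupy positions 2–3 → average rank (2+3)/2 = 2.5.
The 2 values of 708 occupy positions 4–5 → average rank (4+5)/2 = 4.5.
L has value 649 mm → rank 2.5.

2.5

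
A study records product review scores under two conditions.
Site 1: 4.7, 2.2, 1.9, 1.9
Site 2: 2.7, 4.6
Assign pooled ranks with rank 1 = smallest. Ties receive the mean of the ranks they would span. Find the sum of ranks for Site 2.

9

Sorted (ascending): 1.9, 1.9, 2.2, 2.7, 4.6, 4.7
The 2 values of 1.9 occupy positions 1–2 → average rank (1+2)/2 = 1.5.
Site 2 values → pooled ranks: 2.7→4, 4.6→5
Rank sum = 4 + 5 = 9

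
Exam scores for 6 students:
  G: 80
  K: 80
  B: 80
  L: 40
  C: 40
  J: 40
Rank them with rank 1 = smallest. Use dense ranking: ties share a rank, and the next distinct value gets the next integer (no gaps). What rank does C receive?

Sorted (ascending): 40, 40, 40, 80, 80, 80
The 3 values of 40 share dense rank 1.
The 3 values of 80 share dense rank 2.
C has value 40 → rank 1.

1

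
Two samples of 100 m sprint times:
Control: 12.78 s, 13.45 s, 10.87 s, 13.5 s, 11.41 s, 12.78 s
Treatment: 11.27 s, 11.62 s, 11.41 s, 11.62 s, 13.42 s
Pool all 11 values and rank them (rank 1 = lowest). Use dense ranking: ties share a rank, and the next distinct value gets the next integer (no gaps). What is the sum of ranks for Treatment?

19

Sorted (ascending): 10.87, 11.27, 11.41, 11.41, 11.62, 11.62, 12.78, 12.78, 13.42, 13.45, 13.5
The 2 values of 11.41 share dense rank 3.
The 2 values of 11.62 share dense rank 4.
The 2 values of 12.78 share dense rank 5.
Remaining distinct values take the next consecutive integers.
Treatment values → pooled ranks: 11.27→2, 11.62→4, 11.41→3, 11.62→4, 13.42→6
Rank sum = 2 + 4 + 3 + 4 + 6 = 19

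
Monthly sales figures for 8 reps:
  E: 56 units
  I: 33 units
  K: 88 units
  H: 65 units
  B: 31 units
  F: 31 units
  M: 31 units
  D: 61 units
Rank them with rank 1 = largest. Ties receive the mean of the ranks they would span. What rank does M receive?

Sorted (descending): 88, 65, 61, 56, 33, 31, 31, 31
The 3 values of 31 occupy positions 6–8 → average rank 7.
M has value 31 units → rank 7.

7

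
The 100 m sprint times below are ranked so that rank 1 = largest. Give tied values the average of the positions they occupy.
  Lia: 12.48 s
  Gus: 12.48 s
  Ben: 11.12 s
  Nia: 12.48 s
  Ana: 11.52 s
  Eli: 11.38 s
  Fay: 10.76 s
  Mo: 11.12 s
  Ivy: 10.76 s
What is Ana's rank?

Sorted (descending): 12.48, 12.48, 12.48, 11.52, 11.38, 11.12, 11.12, 10.76, 10.76
The 3 values of 12.48 occupy positions 1–3 → average rank 2.
The 2 values of 11.12 occupy positions 6–7 → average rank (6+7)/2 = 6.5.
The 2 values of 10.76 occupy positions 8–9 → average rank (8+9)/2 = 8.5.
Ana has value 11.52 s → rank 4.

4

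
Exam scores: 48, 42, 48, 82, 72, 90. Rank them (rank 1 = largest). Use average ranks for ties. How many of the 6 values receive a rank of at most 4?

3

Sorted (descending): 90, 82, 72, 48, 48, 42
The 2 values of 48 occupy positions 4–5 → average rank (4+5)/2 = 4.5.
Ranks ≤ 4: {1, 2, 3} → 3 values.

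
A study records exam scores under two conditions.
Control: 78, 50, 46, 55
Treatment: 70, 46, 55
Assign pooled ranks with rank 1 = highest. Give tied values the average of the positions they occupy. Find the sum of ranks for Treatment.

12

Sorted (descending): 78, 70, 55, 55, 50, 46, 46
The 2 values of 55 occupy positions 3–4 → average rank (3+4)/2 = 3.5.
The 2 values of 46 occupy positions 6–7 → average rank (6+7)/2 = 6.5.
Treatment values → pooled ranks: 70→2, 46→6.5, 55→3.5
Rank sum = 2 + 6.5 + 3.5 = 12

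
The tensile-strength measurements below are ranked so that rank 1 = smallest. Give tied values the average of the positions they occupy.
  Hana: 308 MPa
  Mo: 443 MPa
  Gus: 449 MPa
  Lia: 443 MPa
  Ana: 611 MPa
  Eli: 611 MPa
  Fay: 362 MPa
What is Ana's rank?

6.5

Sorted (ascending): 308, 362, 443, 443, 449, 611, 611
The 2 values of 443 occupy positions 3–4 → average rank (3+4)/2 = 3.5.
The 2 values of 611 occupy positions 6–7 → average rank (6+7)/2 = 6.5.
Ana has value 611 MPa → rank 6.5.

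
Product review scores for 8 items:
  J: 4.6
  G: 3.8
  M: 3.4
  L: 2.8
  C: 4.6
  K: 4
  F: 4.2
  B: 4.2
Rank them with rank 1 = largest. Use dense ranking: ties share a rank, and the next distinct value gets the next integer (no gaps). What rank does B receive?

Sorted (descending): 4.6, 4.6, 4.2, 4.2, 4, 3.8, 3.4, 2.8
The 2 values of 4.6 share dense rank 1.
The 2 values of 4.2 share dense rank 2.
Remaining distinct values take the next consecutive integers.
B has value 4.2 → rank 2.

2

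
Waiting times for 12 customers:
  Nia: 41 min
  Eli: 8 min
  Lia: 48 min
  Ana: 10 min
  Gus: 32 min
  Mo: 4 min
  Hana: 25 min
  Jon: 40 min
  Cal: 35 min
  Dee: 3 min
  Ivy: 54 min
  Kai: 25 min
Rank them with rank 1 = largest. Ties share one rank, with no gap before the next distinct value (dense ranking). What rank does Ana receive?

Sorted (descending): 54, 48, 41, 40, 35, 32, 25, 25, 10, 8, 4, 3
The 2 values of 25 share dense rank 7.
Remaining distinct values take the next consecutive integers.
Ana has value 10 min → rank 8.

8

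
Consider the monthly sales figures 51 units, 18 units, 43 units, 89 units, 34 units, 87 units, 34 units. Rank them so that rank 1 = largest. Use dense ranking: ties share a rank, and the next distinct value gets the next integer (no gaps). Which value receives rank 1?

89

Sorted (descending): 89, 87, 51, 43, 34, 34, 18
The 2 values of 34 share dense rank 5.
Remaining distinct values take the next consecutive integers.
Rank 1 → value 89.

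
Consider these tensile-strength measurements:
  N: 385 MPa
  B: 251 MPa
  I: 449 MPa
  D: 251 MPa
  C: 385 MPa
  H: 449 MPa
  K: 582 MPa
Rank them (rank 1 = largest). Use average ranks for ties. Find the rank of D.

6.5

Sorted (descending): 582, 449, 449, 385, 385, 251, 251
The 2 values of 449 occupy positions 2–3 → average rank (2+3)/2 = 2.5.
The 2 values of 385 occupy positions 4–5 → average rank (4+5)/2 = 4.5.
The 2 values of 251 occupy positions 6–7 → average rank (6+7)/2 = 6.5.
D has value 251 MPa → rank 6.5.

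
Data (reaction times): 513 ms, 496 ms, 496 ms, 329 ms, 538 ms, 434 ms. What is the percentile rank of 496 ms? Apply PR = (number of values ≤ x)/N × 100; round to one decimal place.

66.7

N = 6.
Strictly below 496: 2. Equal to 496: 2.
PR = 4/6 × 100 = 66.7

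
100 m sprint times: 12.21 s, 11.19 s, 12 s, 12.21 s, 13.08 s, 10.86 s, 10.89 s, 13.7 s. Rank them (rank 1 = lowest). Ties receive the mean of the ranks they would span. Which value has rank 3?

Sorted (ascending): 10.86, 10.89, 11.19, 12, 12.21, 12.21, 13.08, 13.7
The 2 values of 12.21 occupy positions 5–6 → average rank (5+6)/2 = 5.5.
Rank 3 → value 11.19.

11.19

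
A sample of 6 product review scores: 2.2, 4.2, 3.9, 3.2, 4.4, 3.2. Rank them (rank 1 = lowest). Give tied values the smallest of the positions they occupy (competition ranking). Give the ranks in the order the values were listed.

1, 5, 4, 2, 6, 2

Sorted (ascending): 2.2, 3.2, 3.2, 3.9, 4.2, 4.4
The 2 values of 3.2 occupy positions 2–3 → each gets rank 2.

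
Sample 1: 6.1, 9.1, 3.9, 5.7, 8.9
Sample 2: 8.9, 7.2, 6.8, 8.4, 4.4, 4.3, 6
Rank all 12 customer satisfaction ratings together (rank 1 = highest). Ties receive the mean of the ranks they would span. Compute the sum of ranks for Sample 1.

31.5

Sorted (descending): 9.1, 8.9, 8.9, 8.4, 7.2, 6.8, 6.1, 6, 5.7, 4.4, 4.3, 3.9
The 2 values of 8.9 occupy positions 2–3 → average rank (2+3)/2 = 2.5.
Sample 1 values → pooled ranks: 6.1→7, 9.1→1, 3.9→12, 5.7→9, 8.9→2.5
Rank sum = 7 + 1 + 12 + 9 + 2.5 = 31.5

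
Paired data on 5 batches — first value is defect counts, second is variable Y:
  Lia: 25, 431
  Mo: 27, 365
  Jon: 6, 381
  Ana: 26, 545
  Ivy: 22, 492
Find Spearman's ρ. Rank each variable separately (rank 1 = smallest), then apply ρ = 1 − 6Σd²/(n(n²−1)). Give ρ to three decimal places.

-0.100

Ranks of variable 1: 3, 5, 1, 4, 2
Ranks of variable 2: 3, 1, 2, 5, 4
d = r₁ − r₂: 0, 4, -1, -1, -2
d²: 0, 16, 1, 1, 4; Σd² = 22
ρ = 1 − 6·22/(5·24) = 1 − 132/120 = -0.100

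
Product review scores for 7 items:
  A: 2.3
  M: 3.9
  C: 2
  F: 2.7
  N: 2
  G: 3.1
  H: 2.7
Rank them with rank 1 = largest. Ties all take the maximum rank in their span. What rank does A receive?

5

Sorted (descending): 3.9, 3.1, 2.7, 2.7, 2.3, 2, 2
The 2 values of 2.7 occupy positions 3–4 → each gets rank 4.
The 2 values of 2 occupy positions 6–7 → each gets rank 7.
A has value 2.3 → rank 5.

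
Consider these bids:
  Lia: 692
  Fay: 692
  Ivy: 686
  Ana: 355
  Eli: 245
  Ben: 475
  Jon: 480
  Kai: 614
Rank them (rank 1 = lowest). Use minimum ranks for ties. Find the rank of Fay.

Sorted (ascending): 245, 355, 475, 480, 614, 686, 692, 692
The 2 values of 692 occupy positions 7–8 → each gets rank 7.
Fay has value 692 → rank 7.

7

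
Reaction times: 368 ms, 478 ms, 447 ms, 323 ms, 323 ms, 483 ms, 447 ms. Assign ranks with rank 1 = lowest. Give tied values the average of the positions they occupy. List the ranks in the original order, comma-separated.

Sorted (ascending): 323, 323, 368, 447, 447, 478, 483
The 2 values of 323 occupy positions 1–2 → average rank (1+2)/2 = 1.5.
The 2 values of 447 occupy positions 4–5 → average rank (4+5)/2 = 4.5.

3, 6, 4.5, 1.5, 1.5, 7, 4.5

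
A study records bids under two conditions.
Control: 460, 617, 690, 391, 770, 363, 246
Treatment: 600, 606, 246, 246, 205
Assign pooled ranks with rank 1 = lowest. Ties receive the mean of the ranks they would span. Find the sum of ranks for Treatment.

24

Sorted (ascending): 205, 246, 246, 246, 363, 391, 460, 600, 606, 617, 690, 770
The 3 values of 246 occupy positions 2–4 → average rank 3.
Treatment values → pooled ranks: 600→8, 606→9, 246→3, 246→3, 205→1
Rank sum = 8 + 9 + 3 + 3 + 1 = 24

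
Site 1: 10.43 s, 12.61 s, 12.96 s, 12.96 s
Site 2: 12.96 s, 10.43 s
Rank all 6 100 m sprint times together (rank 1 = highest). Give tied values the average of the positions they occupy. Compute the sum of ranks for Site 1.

13.5

Sorted (descending): 12.96, 12.96, 12.96, 12.61, 10.43, 10.43
The 3 values of 12.96 occupy positions 1–3 → average rank 2.
The 2 values of 10.43 occupy positions 5–6 → average rank (5+6)/2 = 5.5.
Site 1 values → pooled ranks: 10.43→5.5, 12.61→4, 12.96→2, 12.96→2
Rank sum = 5.5 + 4 + 2 + 2 = 13.5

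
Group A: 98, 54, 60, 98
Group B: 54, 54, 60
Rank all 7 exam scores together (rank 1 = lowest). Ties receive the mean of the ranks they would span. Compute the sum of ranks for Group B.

Sorted (ascending): 54, 54, 54, 60, 60, 98, 98
The 3 values of 54 occupy positions 1–3 → average rank 2.
The 2 values of 60 occupy positions 4–5 → average rank (4+5)/2 = 4.5.
The 2 values of 98 occupy positions 6–7 → average rank (6+7)/2 = 6.5.
Group B values → pooled ranks: 54→2, 54→2, 60→4.5
Rank sum = 2 + 2 + 4.5 = 8.5

8.5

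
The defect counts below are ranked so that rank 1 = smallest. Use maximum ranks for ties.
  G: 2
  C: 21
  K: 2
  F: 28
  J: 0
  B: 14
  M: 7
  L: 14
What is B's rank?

Sorted (ascending): 0, 2, 2, 7, 14, 14, 21, 28
The 2 values of 2 occupy positions 2–3 → each gets rank 3.
The 2 values of 14 occupy positions 5–6 → each gets rank 6.
B has value 14 → rank 6.

6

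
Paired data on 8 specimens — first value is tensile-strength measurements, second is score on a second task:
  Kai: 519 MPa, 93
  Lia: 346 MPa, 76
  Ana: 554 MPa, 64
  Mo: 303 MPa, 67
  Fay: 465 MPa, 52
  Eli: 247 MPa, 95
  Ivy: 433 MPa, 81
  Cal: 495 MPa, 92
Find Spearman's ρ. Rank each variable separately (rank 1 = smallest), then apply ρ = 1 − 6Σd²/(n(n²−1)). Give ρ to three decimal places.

-0.238

Ranks of variable 1: 7, 3, 8, 2, 5, 1, 4, 6
Ranks of variable 2: 7, 4, 2, 3, 1, 8, 5, 6
d = r₁ − r₂: 0, -1, 6, -1, 4, -7, -1, 0
d²: 0, 1, 36, 1, 16, 49, 1, 0; Σd² = 104
ρ = 1 − 6·104/(8·63) = 1 − 624/504 = -0.238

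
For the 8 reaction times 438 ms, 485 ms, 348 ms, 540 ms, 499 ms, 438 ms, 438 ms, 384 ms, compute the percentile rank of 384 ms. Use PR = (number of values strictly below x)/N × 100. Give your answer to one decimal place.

N = 8.
Strictly below 384: 1. Equal to 384: 1.
PR = 1/8 × 100 = 12.5

12.5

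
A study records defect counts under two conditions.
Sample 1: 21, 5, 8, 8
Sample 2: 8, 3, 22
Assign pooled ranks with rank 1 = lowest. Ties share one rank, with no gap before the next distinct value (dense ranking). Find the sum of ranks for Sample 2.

Sorted (ascending): 3, 5, 8, 8, 8, 21, 22
The 3 values of 8 share dense rank 3.
Remaining distinct values take the next consecutive integers.
Sample 2 values → pooled ranks: 8→3, 3→1, 22→5
Rank sum = 3 + 1 + 5 = 9

9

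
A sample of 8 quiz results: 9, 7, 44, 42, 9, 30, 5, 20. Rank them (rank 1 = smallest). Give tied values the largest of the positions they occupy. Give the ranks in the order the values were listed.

Sorted (ascending): 5, 7, 9, 9, 20, 30, 42, 44
The 2 values of 9 occupy positions 3–4 → each gets rank 4.

4, 2, 8, 7, 4, 6, 1, 5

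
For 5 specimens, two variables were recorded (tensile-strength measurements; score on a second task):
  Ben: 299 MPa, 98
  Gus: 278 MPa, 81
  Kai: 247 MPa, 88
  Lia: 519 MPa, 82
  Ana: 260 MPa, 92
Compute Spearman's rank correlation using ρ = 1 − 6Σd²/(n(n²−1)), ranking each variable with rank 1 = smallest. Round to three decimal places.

Ranks of variable 1: 4, 3, 1, 5, 2
Ranks of variable 2: 5, 1, 3, 2, 4
d = r₁ − r₂: -1, 2, -2, 3, -2
d²: 1, 4, 4, 9, 4; Σd² = 22
ρ = 1 − 6·22/(5·24) = 1 − 132/120 = -0.100

-0.100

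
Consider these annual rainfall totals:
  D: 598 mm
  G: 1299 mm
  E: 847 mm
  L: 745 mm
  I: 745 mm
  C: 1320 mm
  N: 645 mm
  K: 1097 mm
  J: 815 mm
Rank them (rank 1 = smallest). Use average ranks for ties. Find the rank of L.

Sorted (ascending): 598, 645, 745, 745, 815, 847, 1097, 1299, 1320
The 2 values of 745 occupy positions 3–4 → average rank (3+4)/2 = 3.5.
L has value 745 mm → rank 3.5.

3.5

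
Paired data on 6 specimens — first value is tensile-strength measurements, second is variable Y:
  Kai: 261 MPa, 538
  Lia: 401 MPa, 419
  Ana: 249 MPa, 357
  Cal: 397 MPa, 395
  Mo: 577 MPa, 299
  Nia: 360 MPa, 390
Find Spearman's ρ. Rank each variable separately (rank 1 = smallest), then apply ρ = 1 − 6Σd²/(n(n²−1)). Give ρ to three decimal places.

Ranks of variable 1: 2, 5, 1, 4, 6, 3
Ranks of variable 2: 6, 5, 2, 4, 1, 3
d = r₁ − r₂: -4, 0, -1, 0, 5, 0
d²: 16, 0, 1, 0, 25, 0; Σd² = 42
ρ = 1 − 6·42/(6·35) = 1 − 252/210 = -0.200

-0.200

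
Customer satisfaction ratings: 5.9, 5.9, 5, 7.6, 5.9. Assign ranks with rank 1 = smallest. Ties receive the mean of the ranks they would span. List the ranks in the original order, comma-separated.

Sorted (ascending): 5, 5.9, 5.9, 5.9, 7.6
The 3 values of 5.9 occupy positions 2–4 → average rank 3.

3, 3, 1, 5, 3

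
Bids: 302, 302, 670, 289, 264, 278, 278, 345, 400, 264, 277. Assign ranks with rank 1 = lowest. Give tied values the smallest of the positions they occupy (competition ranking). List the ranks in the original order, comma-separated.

Sorted (ascending): 264, 264, 277, 278, 278, 289, 302, 302, 345, 400, 670
The 2 values of 264 occupy positions 1–2 → each gets rank 1.
The 2 values of 278 occupy positions 4–5 → each gets rank 4.
The 2 values of 302 occupy positions 7–8 → each gets rank 7.

7, 7, 11, 6, 1, 4, 4, 9, 10, 1, 3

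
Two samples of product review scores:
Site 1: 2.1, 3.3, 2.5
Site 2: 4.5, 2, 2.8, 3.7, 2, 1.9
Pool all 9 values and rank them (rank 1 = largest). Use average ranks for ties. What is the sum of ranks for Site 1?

Sorted (descending): 4.5, 3.7, 3.3, 2.8, 2.5, 2.1, 2, 2, 1.9
The 2 values of 2 occupy positions 7–8 → average rank (7+8)/2 = 7.5.
Site 1 values → pooled ranks: 2.1→6, 3.3→3, 2.5→5
Rank sum = 6 + 3 + 5 = 14

14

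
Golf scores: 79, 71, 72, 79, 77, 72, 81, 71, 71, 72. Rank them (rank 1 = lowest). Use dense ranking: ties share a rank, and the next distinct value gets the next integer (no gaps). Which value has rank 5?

81

Sorted (ascending): 71, 71, 71, 72, 72, 72, 77, 79, 79, 81
The 3 values of 71 share dense rank 1.
The 3 values of 72 share dense rank 2.
The 2 values of 79 share dense rank 4.
Remaining distinct values take the next consecutive integers.
Rank 5 → value 81.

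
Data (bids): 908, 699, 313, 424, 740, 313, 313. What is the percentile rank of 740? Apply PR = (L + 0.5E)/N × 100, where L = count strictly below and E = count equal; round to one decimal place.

N = 7.
Strictly below 740: 5. Equal to 740: 1.
PR = (5 + 0.5·1)/7 × 100 = 78.6

78.6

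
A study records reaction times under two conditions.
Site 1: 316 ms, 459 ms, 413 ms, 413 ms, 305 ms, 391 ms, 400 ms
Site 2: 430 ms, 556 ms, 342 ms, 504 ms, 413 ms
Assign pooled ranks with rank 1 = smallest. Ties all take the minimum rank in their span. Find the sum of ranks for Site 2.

Sorted (ascending): 305, 316, 342, 391, 400, 413, 413, 413, 430, 459, 504, 556
The 3 values of 413 occupy positions 6–8 → each gets rank 6.
Site 2 values → pooled ranks: 430→9, 556→12, 342→3, 504→11, 413→6
Rank sum = 9 + 12 + 3 + 11 + 6 = 41

41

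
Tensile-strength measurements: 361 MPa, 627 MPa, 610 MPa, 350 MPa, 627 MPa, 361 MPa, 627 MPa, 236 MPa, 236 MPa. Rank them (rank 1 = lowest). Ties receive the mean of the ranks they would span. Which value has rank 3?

Sorted (ascending): 236, 236, 350, 361, 361, 610, 627, 627, 627
The 2 values of 236 occupy positions 1–2 → average rank (1+2)/2 = 1.5.
The 2 values of 361 occupy positions 4–5 → average rank (4+5)/2 = 4.5.
The 3 values of 627 occupy positions 7–9 → average rank 8.
Rank 3 → value 350.

350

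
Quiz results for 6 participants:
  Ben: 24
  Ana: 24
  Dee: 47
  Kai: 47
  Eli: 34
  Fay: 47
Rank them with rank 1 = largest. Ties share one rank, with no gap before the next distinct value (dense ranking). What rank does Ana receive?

Sorted (descending): 47, 47, 47, 34, 24, 24
The 3 values of 47 share dense rank 1.
The 2 values of 24 share dense rank 3.
Remaining distinct values take the next consecutive integers.
Ana has value 24 → rank 3.

3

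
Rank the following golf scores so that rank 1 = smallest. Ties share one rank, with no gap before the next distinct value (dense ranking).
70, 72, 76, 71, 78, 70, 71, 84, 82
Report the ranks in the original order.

Sorted (ascending): 70, 70, 71, 71, 72, 76, 78, 82, 84
The 2 values of 70 share dense rank 1.
The 2 values of 71 share dense rank 2.
Remaining distinct values take the next consecutive integers.

1, 3, 4, 2, 5, 1, 2, 7, 6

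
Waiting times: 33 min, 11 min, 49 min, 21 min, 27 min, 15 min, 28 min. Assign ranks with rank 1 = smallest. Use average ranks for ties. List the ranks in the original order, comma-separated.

Sorted (ascending): 11, 15, 21, 27, 28, 33, 49
No ties — each value takes its position as its rank.

6, 1, 7, 3, 4, 2, 5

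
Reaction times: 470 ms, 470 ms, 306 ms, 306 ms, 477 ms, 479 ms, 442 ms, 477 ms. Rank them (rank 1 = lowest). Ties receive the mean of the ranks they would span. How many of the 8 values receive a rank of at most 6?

Sorted (ascending): 306, 306, 442, 470, 470, 477, 477, 479
The 2 values of 306 occupy positions 1–2 → average rank (1+2)/2 = 1.5.
The 2 values of 470 occupy positions 4–5 → average rank (4+5)/2 = 4.5.
The 2 values of 477 occupy positions 6–7 → average rank (6+7)/2 = 6.5.
Ranks ≤ 6: {1.5, 1.5, 3, 4.5, 4.5} → 5 values.

5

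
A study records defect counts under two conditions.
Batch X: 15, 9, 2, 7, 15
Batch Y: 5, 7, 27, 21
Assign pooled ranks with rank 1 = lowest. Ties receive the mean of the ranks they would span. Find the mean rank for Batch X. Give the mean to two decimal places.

4.50

Sorted (ascending): 2, 5, 7, 7, 9, 15, 15, 21, 27
The 2 values of 7 occupy positions 3–4 → average rank (3+4)/2 = 3.5.
The 2 values of 15 occupy positions 6–7 → average rank (6+7)/2 = 6.5.
Batch X values → pooled ranks: 15→6.5, 9→5, 2→1, 7→3.5, 15→6.5
Mean rank = (6.5 + 5 + 1 + 3.5 + 6.5) / 5 = 4.50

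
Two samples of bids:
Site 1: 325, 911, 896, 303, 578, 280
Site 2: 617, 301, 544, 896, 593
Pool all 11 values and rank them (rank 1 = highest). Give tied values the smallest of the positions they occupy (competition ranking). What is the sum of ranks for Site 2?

Sorted (descending): 911, 896, 896, 617, 593, 578, 544, 325, 303, 301, 280
The 2 values of 896 occupy positions 2–3 → each gets rank 2.
Site 2 values → pooled ranks: 617→4, 301→10, 544→7, 896→2, 593→5
Rank sum = 4 + 10 + 7 + 2 + 5 = 28

28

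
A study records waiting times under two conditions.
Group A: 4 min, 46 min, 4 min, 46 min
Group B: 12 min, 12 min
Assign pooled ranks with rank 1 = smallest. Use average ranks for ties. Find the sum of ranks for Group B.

Sorted (ascending): 4, 4, 12, 12, 46, 46
The 2 values of 4 occupy positions 1–2 → average rank (1+2)/2 = 1.5.
The 2 values of 12 occupy positions 3–4 → average rank (3+4)/2 = 3.5.
The 2 values of 46 occupy positions 5–6 → average rank (5+6)/2 = 5.5.
Group B values → pooled ranks: 12→3.5, 12→3.5
Rank sum = 3.5 + 3.5 = 7

7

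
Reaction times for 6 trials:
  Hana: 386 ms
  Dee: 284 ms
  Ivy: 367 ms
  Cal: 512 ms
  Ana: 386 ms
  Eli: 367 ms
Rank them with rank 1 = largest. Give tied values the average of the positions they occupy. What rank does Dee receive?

Sorted (descending): 512, 386, 386, 367, 367, 284
The 2 values of 386 occupy positions 2–3 → average rank (2+3)/2 = 2.5.
The 2 values of 367 occupy positions 4–5 → average rank (4+5)/2 = 4.5.
Dee has value 284 ms → rank 6.

6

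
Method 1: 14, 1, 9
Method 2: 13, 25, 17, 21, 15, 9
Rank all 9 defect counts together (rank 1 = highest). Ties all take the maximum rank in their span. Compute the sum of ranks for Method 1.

Sorted (descending): 25, 21, 17, 15, 14, 13, 9, 9, 1
The 2 values of 9 occupy positions 7–8 → each gets rank 8.
Method 1 values → pooled ranks: 14→5, 1→9, 9→8
Rank sum = 5 + 9 + 8 = 22

22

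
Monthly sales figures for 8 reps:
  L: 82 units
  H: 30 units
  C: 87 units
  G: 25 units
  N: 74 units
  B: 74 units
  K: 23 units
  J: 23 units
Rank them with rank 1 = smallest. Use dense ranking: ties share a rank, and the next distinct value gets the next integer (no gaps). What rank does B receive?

4

Sorted (ascending): 23, 23, 25, 30, 74, 74, 82, 87
The 2 values of 23 share dense rank 1.
The 2 values of 74 share dense rank 4.
Remaining distinct values take the next consecutive integers.
B has value 74 units → rank 4.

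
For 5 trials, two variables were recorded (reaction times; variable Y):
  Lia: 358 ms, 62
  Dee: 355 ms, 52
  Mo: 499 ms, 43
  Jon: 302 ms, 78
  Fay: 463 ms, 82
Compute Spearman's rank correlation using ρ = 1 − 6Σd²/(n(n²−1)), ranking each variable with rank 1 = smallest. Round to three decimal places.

Ranks of variable 1: 3, 2, 5, 1, 4
Ranks of variable 2: 3, 2, 1, 4, 5
d = r₁ − r₂: 0, 0, 4, -3, -1
d²: 0, 0, 16, 9, 1; Σd² = 26
ρ = 1 − 6·26/(5·24) = 1 − 156/120 = -0.300

-0.300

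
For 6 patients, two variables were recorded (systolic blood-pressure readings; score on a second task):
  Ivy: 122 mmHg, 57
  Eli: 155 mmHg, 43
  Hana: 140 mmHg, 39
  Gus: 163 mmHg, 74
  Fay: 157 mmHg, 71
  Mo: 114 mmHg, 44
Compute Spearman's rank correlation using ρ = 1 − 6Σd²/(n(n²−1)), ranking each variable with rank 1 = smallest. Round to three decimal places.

0.543

Ranks of variable 1: 2, 4, 3, 6, 5, 1
Ranks of variable 2: 4, 2, 1, 6, 5, 3
d = r₁ − r₂: -2, 2, 2, 0, 0, -2
d²: 4, 4, 4, 0, 0, 4; Σd² = 16
ρ = 1 − 6·16/(6·35) = 1 − 96/210 = 0.543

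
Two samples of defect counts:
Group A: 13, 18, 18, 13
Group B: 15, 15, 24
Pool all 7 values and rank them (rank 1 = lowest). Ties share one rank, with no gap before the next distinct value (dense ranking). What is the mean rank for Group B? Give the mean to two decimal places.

Sorted (ascending): 13, 13, 15, 15, 18, 18, 24
The 2 values of 13 share dense rank 1.
The 2 values of 15 share dense rank 2.
The 2 values of 18 share dense rank 3.
Remaining distinct values take the next consecutive integers.
Group B values → pooled ranks: 15→2, 15→2, 24→4
Mean rank = (2 + 2 + 4) / 3 = 2.67

2.67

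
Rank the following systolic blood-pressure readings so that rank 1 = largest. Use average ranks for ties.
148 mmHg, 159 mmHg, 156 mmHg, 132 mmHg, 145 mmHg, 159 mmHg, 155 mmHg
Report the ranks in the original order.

5, 1.5, 3, 7, 6, 1.5, 4

Sorted (descending): 159, 159, 156, 155, 148, 145, 132
The 2 values of 159 occupy positions 1–2 → average rank (1+2)/2 = 1.5.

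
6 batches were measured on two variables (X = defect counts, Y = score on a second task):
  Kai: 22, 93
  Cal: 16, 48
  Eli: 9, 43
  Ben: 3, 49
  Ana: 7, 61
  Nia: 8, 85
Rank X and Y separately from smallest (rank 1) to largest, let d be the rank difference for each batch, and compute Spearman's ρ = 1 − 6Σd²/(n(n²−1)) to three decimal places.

Ranks of variable 1: 6, 5, 4, 1, 2, 3
Ranks of variable 2: 6, 2, 1, 3, 4, 5
d = r₁ − r₂: 0, 3, 3, -2, -2, -2
d²: 0, 9, 9, 4, 4, 4; Σd² = 30
ρ = 1 − 6·30/(6·35) = 1 − 180/210 = 0.143

0.143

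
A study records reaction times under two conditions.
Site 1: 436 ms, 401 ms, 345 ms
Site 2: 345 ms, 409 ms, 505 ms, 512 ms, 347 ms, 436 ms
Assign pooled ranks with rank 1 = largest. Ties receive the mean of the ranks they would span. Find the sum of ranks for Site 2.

27

Sorted (descending): 512, 505, 436, 436, 409, 401, 347, 345, 345
The 2 values of 436 occupy positions 3–4 → average rank (3+4)/2 = 3.5.
The 2 values of 345 occupy positions 8–9 → average rank (8+9)/2 = 8.5.
Site 2 values → pooled ranks: 345→8.5, 409→5, 505→2, 512→1, 347→7, 436→3.5
Rank sum = 8.5 + 5 + 2 + 1 + 7 + 3.5 = 27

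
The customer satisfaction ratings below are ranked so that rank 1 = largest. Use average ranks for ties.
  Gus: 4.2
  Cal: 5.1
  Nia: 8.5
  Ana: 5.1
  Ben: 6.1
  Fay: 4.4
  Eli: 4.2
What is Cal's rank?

3.5

Sorted (descending): 8.5, 6.1, 5.1, 5.1, 4.4, 4.2, 4.2
The 2 values of 5.1 occupy positions 3–4 → average rank (3+4)/2 = 3.5.
The 2 values of 4.2 occupy positions 6–7 → average rank (6+7)/2 = 6.5.
Cal has value 5.1 → rank 3.5.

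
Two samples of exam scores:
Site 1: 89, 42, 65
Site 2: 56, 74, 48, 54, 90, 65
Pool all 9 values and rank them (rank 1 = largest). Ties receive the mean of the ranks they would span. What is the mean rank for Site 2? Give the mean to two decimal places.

Sorted (descending): 90, 89, 74, 65, 65, 56, 54, 48, 42
The 2 values of 65 occupy positions 4–5 → average rank (4+5)/2 = 4.5.
Site 2 values → pooled ranks: 56→6, 74→3, 48→8, 54→7, 90→1, 65→4.5
Mean rank = (6 + 3 + 8 + 7 + 1 + 4.5) / 6 = 4.92

4.92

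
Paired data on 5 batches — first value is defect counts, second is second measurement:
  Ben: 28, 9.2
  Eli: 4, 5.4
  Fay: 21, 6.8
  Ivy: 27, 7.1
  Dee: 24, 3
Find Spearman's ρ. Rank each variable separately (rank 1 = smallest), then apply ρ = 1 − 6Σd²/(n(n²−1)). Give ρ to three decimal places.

0.700

Ranks of variable 1: 5, 1, 2, 4, 3
Ranks of variable 2: 5, 2, 3, 4, 1
d = r₁ − r₂: 0, -1, -1, 0, 2
d²: 0, 1, 1, 0, 4; Σd² = 6
ρ = 1 − 6·6/(5·24) = 1 − 36/120 = 0.700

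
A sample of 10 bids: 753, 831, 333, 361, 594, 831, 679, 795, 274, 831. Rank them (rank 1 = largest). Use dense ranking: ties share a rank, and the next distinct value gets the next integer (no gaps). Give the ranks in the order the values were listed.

3, 1, 7, 6, 5, 1, 4, 2, 8, 1

Sorted (descending): 831, 831, 831, 795, 753, 679, 594, 361, 333, 274
The 3 values of 831 share dense rank 1.
Remaining distinct values take the next consecutive integers.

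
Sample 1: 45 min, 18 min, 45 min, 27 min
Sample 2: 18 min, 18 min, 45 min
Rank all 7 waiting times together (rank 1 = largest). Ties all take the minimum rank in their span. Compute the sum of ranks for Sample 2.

Sorted (descending): 45, 45, 45, 27, 18, 18, 18
The 3 values of 45 occupy positions 1–3 → each gets rank 1.
The 3 values of 18 occupy positions 5–7 → each gets rank 5.
Sample 2 values → pooled ranks: 18→5, 18→5, 45→1
Rank sum = 5 + 5 + 1 = 11

11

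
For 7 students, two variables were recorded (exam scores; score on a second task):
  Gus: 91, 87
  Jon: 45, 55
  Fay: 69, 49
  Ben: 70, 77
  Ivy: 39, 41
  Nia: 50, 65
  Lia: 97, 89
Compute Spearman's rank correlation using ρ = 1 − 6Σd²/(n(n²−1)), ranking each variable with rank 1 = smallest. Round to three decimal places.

Ranks of variable 1: 6, 2, 4, 5, 1, 3, 7
Ranks of variable 2: 6, 3, 2, 5, 1, 4, 7
d = r₁ − r₂: 0, -1, 2, 0, 0, -1, 0
d²: 0, 1, 4, 0, 0, 1, 0; Σd² = 6
ρ = 1 − 6·6/(7·48) = 1 − 36/336 = 0.893

0.893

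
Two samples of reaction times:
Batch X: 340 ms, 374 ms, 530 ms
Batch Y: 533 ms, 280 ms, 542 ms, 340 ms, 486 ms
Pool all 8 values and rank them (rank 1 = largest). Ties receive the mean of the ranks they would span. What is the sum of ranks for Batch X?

14.5

Sorted (descending): 542, 533, 530, 486, 374, 340, 340, 280
The 2 values of 340 occupy positions 6–7 → average rank (6+7)/2 = 6.5.
Batch X values → pooled ranks: 340→6.5, 374→5, 530→3
Rank sum = 6.5 + 5 + 3 = 14.5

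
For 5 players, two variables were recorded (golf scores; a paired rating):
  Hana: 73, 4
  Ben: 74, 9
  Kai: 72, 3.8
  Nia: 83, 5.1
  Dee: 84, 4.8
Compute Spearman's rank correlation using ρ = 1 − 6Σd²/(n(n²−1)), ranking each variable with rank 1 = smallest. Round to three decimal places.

0.600

Ranks of variable 1: 2, 3, 1, 4, 5
Ranks of variable 2: 2, 5, 1, 4, 3
d = r₁ − r₂: 0, -2, 0, 0, 2
d²: 0, 4, 0, 0, 4; Σd² = 8
ρ = 1 − 6·8/(5·24) = 1 − 48/120 = 0.600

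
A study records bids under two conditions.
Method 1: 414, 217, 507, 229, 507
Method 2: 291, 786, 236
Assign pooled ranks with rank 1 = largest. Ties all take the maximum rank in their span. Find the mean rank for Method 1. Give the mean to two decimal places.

5.00

Sorted (descending): 786, 507, 507, 414, 291, 236, 229, 217
The 2 values of 507 occupy positions 2–3 → each gets rank 3.
Method 1 values → pooled ranks: 414→4, 217→8, 507→3, 229→7, 507→3
Mean rank = (4 + 8 + 3 + 7 + 3) / 5 = 5.00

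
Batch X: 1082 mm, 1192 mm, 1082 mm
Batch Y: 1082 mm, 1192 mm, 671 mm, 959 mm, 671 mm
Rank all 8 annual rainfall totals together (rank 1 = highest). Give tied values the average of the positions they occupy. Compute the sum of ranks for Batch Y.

Sorted (descending): 1192, 1192, 1082, 1082, 1082, 959, 671, 671
The 2 values of 1192 occupy positions 1–2 → average rank (1+2)/2 = 1.5.
The 3 values of 1082 occupy positions 3–5 → average rank 4.
The 2 values of 671 occupy positions 7–8 → average rank (7+8)/2 = 7.5.
Batch Y values → pooled ranks: 1082→4, 1192→1.5, 671→7.5, 959→6, 671→7.5
Rank sum = 4 + 1.5 + 7.5 + 6 + 7.5 = 26.5

26.5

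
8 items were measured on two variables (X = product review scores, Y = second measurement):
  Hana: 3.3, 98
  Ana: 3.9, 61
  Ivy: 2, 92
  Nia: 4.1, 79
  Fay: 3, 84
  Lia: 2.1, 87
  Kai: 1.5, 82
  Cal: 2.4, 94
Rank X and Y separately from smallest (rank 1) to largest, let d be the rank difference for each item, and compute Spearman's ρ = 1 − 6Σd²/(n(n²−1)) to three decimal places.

-0.310

Ranks of variable 1: 6, 7, 2, 8, 5, 3, 1, 4
Ranks of variable 2: 8, 1, 6, 2, 4, 5, 3, 7
d = r₁ − r₂: -2, 6, -4, 6, 1, -2, -2, -3
d²: 4, 36, 16, 36, 1, 4, 4, 9; Σd² = 110
ρ = 1 − 6·110/(8·63) = 1 − 660/504 = -0.310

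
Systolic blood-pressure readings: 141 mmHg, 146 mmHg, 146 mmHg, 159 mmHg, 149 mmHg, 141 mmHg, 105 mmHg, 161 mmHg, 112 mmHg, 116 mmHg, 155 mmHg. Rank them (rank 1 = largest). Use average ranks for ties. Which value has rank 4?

Sorted (descending): 161, 159, 155, 149, 146, 146, 141, 141, 116, 112, 105
The 2 values of 146 occupy positions 5–6 → average rank (5+6)/2 = 5.5.
The 2 values of 141 occupy positions 7–8 → average rank (7+8)/2 = 7.5.
Rank 4 → value 149.

149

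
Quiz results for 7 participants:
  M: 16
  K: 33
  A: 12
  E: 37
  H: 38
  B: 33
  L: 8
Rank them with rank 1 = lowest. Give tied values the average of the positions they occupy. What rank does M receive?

3

Sorted (ascending): 8, 12, 16, 33, 33, 37, 38
The 2 values of 33 occupy positions 4–5 → average rank (4+5)/2 = 4.5.
M has value 16 → rank 3.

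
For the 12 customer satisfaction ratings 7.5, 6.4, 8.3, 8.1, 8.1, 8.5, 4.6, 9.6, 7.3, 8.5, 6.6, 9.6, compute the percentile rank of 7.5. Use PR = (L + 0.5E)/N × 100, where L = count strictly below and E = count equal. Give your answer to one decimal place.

37.5

N = 12.
Strictly below 7.5: 4. Equal to 7.5: 1.
PR = (4 + 0.5·1)/12 × 100 = 37.5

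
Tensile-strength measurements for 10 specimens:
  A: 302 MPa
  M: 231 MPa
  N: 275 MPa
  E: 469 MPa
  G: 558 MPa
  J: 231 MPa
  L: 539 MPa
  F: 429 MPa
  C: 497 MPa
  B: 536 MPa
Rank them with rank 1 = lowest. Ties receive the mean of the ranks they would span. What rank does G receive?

10

Sorted (ascending): 231, 231, 275, 302, 429, 469, 497, 536, 539, 558
The 2 values of 231 occupy positions 1–2 → average rank (1+2)/2 = 1.5.
G has value 558 MPa → rank 10.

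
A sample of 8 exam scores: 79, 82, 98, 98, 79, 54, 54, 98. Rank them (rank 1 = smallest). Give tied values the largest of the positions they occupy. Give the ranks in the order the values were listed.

4, 5, 8, 8, 4, 2, 2, 8

Sorted (ascending): 54, 54, 79, 79, 82, 98, 98, 98
The 2 values of 54 occupy positions 1–2 → each gets rank 2.
The 2 values of 79 occupy positions 3–4 → each gets rank 4.
The 3 values of 98 occupy positions 6–8 → each gets rank 8.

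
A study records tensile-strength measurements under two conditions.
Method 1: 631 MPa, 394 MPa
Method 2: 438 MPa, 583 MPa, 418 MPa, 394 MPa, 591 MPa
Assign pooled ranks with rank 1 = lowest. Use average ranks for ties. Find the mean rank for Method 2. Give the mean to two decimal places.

Sorted (ascending): 394, 394, 418, 438, 583, 591, 631
The 2 values of 394 occupy positions 1–2 → average rank (1+2)/2 = 1.5.
Method 2 values → pooled ranks: 438→4, 583→5, 418→3, 394→1.5, 591→6
Mean rank = (4 + 5 + 3 + 1.5 + 6) / 5 = 3.90

3.90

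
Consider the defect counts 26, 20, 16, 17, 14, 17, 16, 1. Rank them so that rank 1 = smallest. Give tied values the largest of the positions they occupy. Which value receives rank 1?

1

Sorted (ascending): 1, 14, 16, 16, 17, 17, 20, 26
The 2 values of 16 occupy positions 3–4 → each gets rank 4.
The 2 values of 17 occupy positions 5–6 → each gets rank 6.
Rank 1 → value 1.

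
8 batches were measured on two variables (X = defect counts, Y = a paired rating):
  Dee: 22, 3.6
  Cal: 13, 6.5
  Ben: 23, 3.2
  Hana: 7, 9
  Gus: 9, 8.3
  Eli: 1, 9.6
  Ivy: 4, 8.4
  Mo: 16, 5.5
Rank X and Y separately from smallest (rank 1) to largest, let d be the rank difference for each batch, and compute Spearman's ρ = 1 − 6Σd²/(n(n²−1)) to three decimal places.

-0.976

Ranks of variable 1: 7, 5, 8, 3, 4, 1, 2, 6
Ranks of variable 2: 2, 4, 1, 7, 5, 8, 6, 3
d = r₁ − r₂: 5, 1, 7, -4, -1, -7, -4, 3
d²: 25, 1, 49, 16, 1, 49, 16, 9; Σd² = 166
ρ = 1 − 6·166/(8·63) = 1 − 996/504 = -0.976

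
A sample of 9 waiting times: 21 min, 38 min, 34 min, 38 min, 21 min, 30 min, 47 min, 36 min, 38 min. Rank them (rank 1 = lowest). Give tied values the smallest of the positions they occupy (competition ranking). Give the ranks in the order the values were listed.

Sorted (ascending): 21, 21, 30, 34, 36, 38, 38, 38, 47
The 2 values of 21 occupy positions 1–2 → each gets rank 1.
The 3 values of 38 occupy positions 6–8 → each gets rank 6.

1, 6, 4, 6, 1, 3, 9, 5, 6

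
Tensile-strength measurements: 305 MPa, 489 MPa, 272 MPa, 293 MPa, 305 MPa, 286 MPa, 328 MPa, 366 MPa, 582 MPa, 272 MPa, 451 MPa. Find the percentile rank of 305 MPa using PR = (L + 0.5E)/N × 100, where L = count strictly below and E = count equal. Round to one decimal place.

N = 11.
Strictly below 305: 4. Equal to 305: 2.
PR = (4 + 0.5·2)/11 × 100 = 45.5

45.5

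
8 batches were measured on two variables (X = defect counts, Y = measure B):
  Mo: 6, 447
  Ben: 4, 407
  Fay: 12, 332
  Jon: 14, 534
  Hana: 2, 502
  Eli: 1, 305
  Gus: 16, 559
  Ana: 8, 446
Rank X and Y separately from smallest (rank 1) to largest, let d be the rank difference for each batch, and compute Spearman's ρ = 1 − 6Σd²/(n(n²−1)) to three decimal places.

Ranks of variable 1: 4, 3, 6, 7, 2, 1, 8, 5
Ranks of variable 2: 5, 3, 2, 7, 6, 1, 8, 4
d = r₁ − r₂: -1, 0, 4, 0, -4, 0, 0, 1
d²: 1, 0, 16, 0, 16, 0, 0, 1; Σd² = 34
ρ = 1 − 6·34/(8·63) = 1 − 204/504 = 0.595

0.595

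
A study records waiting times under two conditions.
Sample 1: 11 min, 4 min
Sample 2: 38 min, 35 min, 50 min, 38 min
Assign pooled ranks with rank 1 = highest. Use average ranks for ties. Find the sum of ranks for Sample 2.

Sorted (descending): 50, 38, 38, 35, 11, 4
The 2 values of 38 occupy positions 2–3 → average rank (2+3)/2 = 2.5.
Sample 2 values → pooled ranks: 38→2.5, 35→4, 50→1, 38→2.5
Rank sum = 2.5 + 4 + 1 + 2.5 = 10

10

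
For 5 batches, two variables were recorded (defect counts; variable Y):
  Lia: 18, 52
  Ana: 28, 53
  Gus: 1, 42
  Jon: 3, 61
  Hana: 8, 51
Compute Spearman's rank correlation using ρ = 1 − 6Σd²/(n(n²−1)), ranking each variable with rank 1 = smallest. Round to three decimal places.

0.400

Ranks of variable 1: 4, 5, 1, 2, 3
Ranks of variable 2: 3, 4, 1, 5, 2
d = r₁ − r₂: 1, 1, 0, -3, 1
d²: 1, 1, 0, 9, 1; Σd² = 12
ρ = 1 − 6·12/(5·24) = 1 − 72/120 = 0.400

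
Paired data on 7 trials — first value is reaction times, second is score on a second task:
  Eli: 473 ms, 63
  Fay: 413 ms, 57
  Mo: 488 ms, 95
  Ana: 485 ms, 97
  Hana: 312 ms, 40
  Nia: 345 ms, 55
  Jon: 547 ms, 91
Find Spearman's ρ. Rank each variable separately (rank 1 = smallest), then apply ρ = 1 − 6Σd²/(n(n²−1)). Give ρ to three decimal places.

Ranks of variable 1: 4, 3, 6, 5, 1, 2, 7
Ranks of variable 2: 4, 3, 6, 7, 1, 2, 5
d = r₁ − r₂: 0, 0, 0, -2, 0, 0, 2
d²: 0, 0, 0, 4, 0, 0, 4; Σd² = 8
ρ = 1 − 6·8/(7·48) = 1 − 48/336 = 0.857

0.857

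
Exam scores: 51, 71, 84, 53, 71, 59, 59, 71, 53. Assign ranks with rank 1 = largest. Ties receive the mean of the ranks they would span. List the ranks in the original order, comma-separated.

9, 3, 1, 7.5, 3, 5.5, 5.5, 3, 7.5

Sorted (descending): 84, 71, 71, 71, 59, 59, 53, 53, 51
The 3 values of 71 occupy positions 2–4 → average rank 3.
The 2 values of 59 occupy positions 5–6 → average rank (5+6)/2 = 5.5.
The 2 values of 53 occupy positions 7–8 → average rank (7+8)/2 = 7.5.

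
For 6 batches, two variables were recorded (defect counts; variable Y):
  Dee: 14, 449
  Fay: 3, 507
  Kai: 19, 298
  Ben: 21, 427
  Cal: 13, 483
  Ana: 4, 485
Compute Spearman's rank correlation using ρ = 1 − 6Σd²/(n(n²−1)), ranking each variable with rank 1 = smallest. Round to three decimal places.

-0.943

Ranks of variable 1: 4, 1, 5, 6, 3, 2
Ranks of variable 2: 3, 6, 1, 2, 4, 5
d = r₁ − r₂: 1, -5, 4, 4, -1, -3
d²: 1, 25, 16, 16, 1, 9; Σd² = 68
ρ = 1 − 6·68/(6·35) = 1 − 408/210 = -0.943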